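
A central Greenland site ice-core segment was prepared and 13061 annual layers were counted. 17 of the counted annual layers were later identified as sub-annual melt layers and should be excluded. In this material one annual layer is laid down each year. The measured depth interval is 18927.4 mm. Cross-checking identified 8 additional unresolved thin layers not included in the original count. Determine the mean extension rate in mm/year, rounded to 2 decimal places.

Adjusted count: 13061 − 17 + 8 = 13052 annual layers.
Extension rate ≈ 18927.4 / 13052 = 1.45 mm/year.

1.45 mm/year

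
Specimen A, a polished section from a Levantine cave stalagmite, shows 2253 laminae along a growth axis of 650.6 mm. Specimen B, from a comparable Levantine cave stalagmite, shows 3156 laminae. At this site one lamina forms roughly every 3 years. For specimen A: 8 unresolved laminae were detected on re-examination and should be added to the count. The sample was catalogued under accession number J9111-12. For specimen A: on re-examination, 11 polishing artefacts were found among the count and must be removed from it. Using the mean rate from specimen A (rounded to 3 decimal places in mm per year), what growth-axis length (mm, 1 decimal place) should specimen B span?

Specimen A: true lamina count = 2253 − 11 + 8 = 2250.
Specimen A: 2250 laminae at 3 years each span 2250 × 3 = 6750 years.
A: 650.6 mm over 6750 years gives 650.6 / 6750 ≈ 0.096 mm per year.
Specimen B: multiplying by 3 years per lamina: 3156 × 3 = 9468 years. B's length ≈ 0.096 × 9468 = 908.9 mm.

908.9 mm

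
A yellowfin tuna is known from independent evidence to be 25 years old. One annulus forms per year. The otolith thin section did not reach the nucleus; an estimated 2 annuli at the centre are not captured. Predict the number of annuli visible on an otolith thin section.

23 annuli

Expected annuli over 25 years: 25.
25 − 2 missed = 23 annuli expected in the prepared section.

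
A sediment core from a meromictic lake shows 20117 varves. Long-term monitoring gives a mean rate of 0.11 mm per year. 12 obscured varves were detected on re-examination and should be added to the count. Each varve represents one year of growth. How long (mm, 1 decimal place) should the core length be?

Correcting the raw count gives 20117 + 12 = 20129 true varves.
Length ≈ 0.11 × 20129 = 2214.2 mm.

2214.2 mm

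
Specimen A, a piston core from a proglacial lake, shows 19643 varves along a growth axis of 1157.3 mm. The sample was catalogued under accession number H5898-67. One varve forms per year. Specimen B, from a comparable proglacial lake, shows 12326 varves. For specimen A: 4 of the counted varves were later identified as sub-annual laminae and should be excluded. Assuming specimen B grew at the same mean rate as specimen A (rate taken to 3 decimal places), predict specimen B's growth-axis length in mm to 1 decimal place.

Specimen A: adjusted count: 19643 − 4 = 19639 varves.
A: 1157.3 mm over 19639 years gives 1157.3 / 19639 ≈ 0.059 mm/year.
Length of B = 0.059 × 12326 = 727.2 mm.

727.2 mm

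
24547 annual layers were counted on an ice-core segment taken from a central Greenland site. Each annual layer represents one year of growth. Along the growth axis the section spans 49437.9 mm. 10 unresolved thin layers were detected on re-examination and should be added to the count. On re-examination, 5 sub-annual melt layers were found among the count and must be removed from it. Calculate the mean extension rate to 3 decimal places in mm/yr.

2.014 mm/yr

True annual layer count = 24547 − 5 + 10 = 24552.
49437.9 mm over 24552 years gives 49437.9 / 24552 ≈ 2.014 mm/yr.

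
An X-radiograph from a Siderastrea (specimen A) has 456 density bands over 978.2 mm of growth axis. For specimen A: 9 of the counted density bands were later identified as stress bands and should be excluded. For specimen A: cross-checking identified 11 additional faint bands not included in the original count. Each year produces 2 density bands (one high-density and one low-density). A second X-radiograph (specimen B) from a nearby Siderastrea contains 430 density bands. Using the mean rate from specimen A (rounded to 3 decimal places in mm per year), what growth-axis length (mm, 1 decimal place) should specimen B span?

Specimen A: correcting the raw count gives 456 − 9 + 11 = 458 true density bands.
Specimen A: with 2 density bands per year, 458 / 2 = 229 years.
A: Mean rate = 978.2 mm / 229 years ≈ 4.272 mm/yr.
Specimen B: dividing by 2 density bands per year: 430 / 2 = 215 years. Length of B = 4.272 × 215 = 918.5 mm.

918.5 mm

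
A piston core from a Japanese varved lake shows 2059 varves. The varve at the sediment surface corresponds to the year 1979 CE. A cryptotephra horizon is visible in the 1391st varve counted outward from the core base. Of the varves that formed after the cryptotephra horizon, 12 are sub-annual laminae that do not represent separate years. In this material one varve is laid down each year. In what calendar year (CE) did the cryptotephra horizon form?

The cryptotephra horizon sits at varve 1391 from the core base, so 2059 − 1391 = 668 varves formed after it.
Removing the 12 false varves leaves 668 − 12 = 656 true varves beyond the cryptotephra horizon.
The varve at the sediment surface is 1979 CE, so the cryptotephra horizon dates to 1979 − 656 = 1323 CE.

1323 CE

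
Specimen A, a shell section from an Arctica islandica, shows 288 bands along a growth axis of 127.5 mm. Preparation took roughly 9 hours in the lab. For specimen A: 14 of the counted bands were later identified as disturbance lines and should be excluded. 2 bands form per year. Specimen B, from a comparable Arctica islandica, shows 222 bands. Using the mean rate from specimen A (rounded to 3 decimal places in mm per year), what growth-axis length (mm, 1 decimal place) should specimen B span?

103.3 mm

Specimen A: adjusted count: 288 − 14 = 274 bands.
Specimen A: dividing by 2 bands per year: 274 / 2 = 137 years.
A: Mean rate = 127.5 mm / 137 years ≈ 0.931 mm per year.
Specimen B: with 2 bands per year, 222 / 2 = 111 years. For B, 0.931 mm/year × 111 years = 103.3 mm.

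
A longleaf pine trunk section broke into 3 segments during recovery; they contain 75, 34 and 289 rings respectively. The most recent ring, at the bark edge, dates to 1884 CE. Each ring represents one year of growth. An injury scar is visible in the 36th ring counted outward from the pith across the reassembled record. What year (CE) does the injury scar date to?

Total rings = 75 + 34 + 289 = 398.
The injury scar sits at ring 36 from the pith, so 398 − 36 = 362 rings formed after it.
1884 − 362 = 1522 CE.

1522 CE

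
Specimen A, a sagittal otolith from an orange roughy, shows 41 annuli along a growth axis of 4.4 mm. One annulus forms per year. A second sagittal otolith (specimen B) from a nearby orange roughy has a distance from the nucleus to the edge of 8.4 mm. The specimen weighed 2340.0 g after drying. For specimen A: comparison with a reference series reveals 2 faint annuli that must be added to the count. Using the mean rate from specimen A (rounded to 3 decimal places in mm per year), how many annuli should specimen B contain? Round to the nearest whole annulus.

Specimen A: after corrections the count is 41 + 2 = 43 annuli.
A: Mean rate = 4.4 mm / 43 years ≈ 0.102 mm/year.
For B, 8.4 / 0.102 = 82.35 years ≈ 82 annuli.

82 annuli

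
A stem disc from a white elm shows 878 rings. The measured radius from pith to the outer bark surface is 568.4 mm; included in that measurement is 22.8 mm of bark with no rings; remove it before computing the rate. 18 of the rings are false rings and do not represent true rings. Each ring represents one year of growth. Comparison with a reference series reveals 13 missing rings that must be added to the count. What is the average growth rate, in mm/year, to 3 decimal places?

0.625 mm/year

After corrections the count is 878 − 18 + 13 = 873 rings.
Removing the 22.8 mm offcut leaves 568.4 − 22.8 = 545.6 mm.
545.6 mm over 873 years gives 545.6 / 873 ≈ 0.625 mm/year.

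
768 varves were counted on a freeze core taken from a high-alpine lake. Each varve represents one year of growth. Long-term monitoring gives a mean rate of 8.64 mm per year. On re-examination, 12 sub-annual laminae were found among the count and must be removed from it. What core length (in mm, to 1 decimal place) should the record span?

6531.8 mm

Correcting the raw count gives 768 − 12 = 756 true varves.
Length ≈ 8.64 × 756 = 6531.8 mm.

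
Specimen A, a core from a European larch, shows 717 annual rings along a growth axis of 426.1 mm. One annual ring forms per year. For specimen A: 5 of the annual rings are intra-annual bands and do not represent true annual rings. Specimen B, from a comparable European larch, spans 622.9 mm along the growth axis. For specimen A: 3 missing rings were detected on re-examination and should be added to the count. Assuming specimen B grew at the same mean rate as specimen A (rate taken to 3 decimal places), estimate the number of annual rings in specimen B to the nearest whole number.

1045 annual rings

Specimen A: correcting the raw count gives 717 − 5 + 3 = 715 true annual rings.
A: Mean rate = 426.1 mm / 715 years ≈ 0.596 mm/year.
B spans 622.9 / 0.596 = 1045.13 years ≈ 1045 annual rings.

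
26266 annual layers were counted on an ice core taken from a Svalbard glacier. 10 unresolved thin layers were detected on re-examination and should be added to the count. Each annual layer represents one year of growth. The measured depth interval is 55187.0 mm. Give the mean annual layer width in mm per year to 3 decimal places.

After corrections the count is 26266 + 10 = 26276 annual layers.
Extension rate ≈ 55187.0 / 26276 = 2.100 mm per year.

2.100 mm per year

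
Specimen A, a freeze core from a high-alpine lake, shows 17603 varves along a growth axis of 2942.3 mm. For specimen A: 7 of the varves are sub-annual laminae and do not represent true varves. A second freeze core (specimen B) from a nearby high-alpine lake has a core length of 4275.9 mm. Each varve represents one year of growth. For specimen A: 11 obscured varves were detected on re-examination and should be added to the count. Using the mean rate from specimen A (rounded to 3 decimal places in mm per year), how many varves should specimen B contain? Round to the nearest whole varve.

25604 varves

Specimen A: correcting the raw count gives 17603 − 7 + 11 = 17607 true varves.
A: Extension rate ≈ 2942.3 / 17607 = 0.167 mm/yr.
For B, 4275.9 / 0.167 = 25604.19 years ≈ 25604 varves.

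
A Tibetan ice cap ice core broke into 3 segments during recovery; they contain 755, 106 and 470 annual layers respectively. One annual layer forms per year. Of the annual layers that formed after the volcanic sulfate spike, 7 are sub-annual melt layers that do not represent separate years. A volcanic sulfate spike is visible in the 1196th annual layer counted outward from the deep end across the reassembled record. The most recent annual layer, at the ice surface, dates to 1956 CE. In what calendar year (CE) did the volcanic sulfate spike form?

1828 CE

Total annual layers = 755 + 106 + 470 = 1331.
1331 − 1196 = 135 annual layers lie beyond the volcanic sulfate spike toward the ice surface.
Excluding 7 false annual layers: 135 − 7 = 128.
Counting back 128 years from 1956 CE places the volcanic sulfate spike in 1956 − 128 = 1828 CE.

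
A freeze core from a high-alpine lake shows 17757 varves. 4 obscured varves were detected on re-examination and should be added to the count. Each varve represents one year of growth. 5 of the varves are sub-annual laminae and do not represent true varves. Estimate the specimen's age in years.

17756 years

After corrections the count is 17757 − 5 + 4 = 17756 varves.
One varve per year makes the duration 17756 years.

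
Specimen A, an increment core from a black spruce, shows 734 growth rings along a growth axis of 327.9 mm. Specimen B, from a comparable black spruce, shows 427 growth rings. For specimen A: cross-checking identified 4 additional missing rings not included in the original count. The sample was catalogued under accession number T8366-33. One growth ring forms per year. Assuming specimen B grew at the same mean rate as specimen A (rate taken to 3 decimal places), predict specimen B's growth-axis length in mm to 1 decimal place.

Specimen A: after corrections the count is 734 + 4 = 738 growth rings.
A: Mean rate = 327.9 mm / 738 years ≈ 0.444 mm/yr.
For B, 0.444 mm/year × 427 years = 189.6 mm.

189.6 mm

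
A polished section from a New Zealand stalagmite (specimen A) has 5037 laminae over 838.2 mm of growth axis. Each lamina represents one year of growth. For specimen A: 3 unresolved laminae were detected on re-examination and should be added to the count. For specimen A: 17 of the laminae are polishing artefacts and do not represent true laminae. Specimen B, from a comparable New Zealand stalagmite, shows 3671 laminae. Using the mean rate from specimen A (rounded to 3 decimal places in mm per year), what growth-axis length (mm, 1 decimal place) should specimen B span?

Specimen A: correcting the raw count gives 5037 − 17 + 3 = 5023 true laminae.
A: 838.2 mm over 5023 years gives 838.2 / 5023 ≈ 0.167 mm/yr.
For B, 0.167 mm/year × 3671 years = 613.1 mm.

613.1 mm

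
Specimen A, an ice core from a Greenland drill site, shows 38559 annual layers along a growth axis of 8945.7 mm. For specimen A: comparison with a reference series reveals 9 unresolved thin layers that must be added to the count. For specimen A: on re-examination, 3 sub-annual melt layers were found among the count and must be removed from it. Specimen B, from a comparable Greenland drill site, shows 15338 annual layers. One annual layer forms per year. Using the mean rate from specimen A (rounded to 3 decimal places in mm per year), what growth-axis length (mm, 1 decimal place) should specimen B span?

3558.4 mm

Specimen A: correcting the raw count gives 38559 − 3 + 9 = 38565 true annual layers.
A: 8945.7 mm over 38565 years gives 8945.7 / 38565 ≈ 0.232 mm/yr.
B's length ≈ 0.232 × 15338 = 3558.4 mm.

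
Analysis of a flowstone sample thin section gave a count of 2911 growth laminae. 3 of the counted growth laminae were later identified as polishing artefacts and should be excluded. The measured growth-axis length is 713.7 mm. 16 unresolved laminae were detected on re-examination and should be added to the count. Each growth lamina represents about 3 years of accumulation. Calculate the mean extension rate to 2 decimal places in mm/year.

Adjusted count: 2911 − 3 + 16 = 2924 growth laminae.
2924 growth laminae at 3 years each span 2924 × 3 = 8772 years.
Mean rate = 713.7 mm / 8772 years ≈ 0.08 mm/year.

0.08 mm/year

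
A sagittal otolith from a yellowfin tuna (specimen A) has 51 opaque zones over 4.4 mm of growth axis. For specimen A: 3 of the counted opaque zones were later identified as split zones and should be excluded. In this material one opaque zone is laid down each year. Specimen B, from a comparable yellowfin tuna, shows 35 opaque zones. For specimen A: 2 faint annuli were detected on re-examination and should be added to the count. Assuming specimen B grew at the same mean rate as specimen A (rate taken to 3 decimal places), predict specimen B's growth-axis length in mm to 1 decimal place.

Specimen A: adjusted count: 51 − 3 + 2 = 50 opaque zones.
A: Mean rate = 4.4 mm / 50 years ≈ 0.088 mm per year.
Length of B = 0.088 × 35 = 3.1 mm.

3.1 mm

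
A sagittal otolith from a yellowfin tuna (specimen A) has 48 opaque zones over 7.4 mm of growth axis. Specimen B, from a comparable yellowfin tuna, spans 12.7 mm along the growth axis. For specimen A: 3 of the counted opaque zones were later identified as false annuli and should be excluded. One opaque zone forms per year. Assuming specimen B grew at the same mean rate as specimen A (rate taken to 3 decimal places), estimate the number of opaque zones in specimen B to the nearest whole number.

77 opaque zones

Specimen A: correcting the raw count gives 48 − 3 = 45 true opaque zones.
A: Mean rate = 7.4 mm / 45 years ≈ 0.164 mm/yr.
For B, 12.7 / 0.164 = 77.44 years ≈ 77 opaque zones.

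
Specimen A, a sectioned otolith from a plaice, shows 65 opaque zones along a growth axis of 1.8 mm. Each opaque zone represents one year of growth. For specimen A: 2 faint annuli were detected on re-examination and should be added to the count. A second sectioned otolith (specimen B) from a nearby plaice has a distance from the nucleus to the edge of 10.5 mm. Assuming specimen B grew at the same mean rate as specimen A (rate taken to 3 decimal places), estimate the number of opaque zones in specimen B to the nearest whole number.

Specimen A: correcting the raw count gives 65 + 2 = 67 true opaque zones.
A: Extension rate ≈ 1.8 / 67 = 0.027 mm/yr.
B spans 10.5 / 0.027 = 388.89 years ≈ 389 opaque zones.

389 opaque zones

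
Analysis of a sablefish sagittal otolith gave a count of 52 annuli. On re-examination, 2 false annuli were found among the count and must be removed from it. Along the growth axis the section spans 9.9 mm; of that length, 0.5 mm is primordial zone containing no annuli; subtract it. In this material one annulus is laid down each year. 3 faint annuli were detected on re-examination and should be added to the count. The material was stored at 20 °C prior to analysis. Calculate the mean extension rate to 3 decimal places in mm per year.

0.177 mm per year

Correcting the raw count gives 52 − 2 + 3 = 53 true annuli.
The growth record spans 9.9 − 0.5 = 9.4 mm.
Mean rate = 9.4 mm / 53 years ≈ 0.177 mm per year.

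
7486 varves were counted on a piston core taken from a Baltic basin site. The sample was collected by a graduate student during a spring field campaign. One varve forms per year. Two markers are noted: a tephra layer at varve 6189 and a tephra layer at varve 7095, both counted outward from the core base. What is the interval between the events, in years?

906 years

Separation: 7095 − 6189 = 906 varves.
At one varve per year, 906 years elapsed between them.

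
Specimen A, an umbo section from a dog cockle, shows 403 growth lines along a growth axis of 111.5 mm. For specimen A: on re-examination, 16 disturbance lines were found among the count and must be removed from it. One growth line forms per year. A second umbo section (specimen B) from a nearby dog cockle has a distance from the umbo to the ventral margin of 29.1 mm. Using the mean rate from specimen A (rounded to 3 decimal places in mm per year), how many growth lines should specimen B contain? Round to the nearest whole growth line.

101 growth lines

Specimen A: adjusted count: 403 − 16 = 387 growth lines.
A: 111.5 mm over 387 years gives 111.5 / 387 ≈ 0.288 mm/yr.
B spans 29.1 / 0.288 = 101.04 years ≈ 101 growth lines.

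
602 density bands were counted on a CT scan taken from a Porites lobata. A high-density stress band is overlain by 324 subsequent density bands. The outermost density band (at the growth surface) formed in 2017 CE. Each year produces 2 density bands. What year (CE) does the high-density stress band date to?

1855 CE

324 density bands post-date the high-density stress band.
With 2 density bands per year, 324 / 2 = 162 years.
Counting back 162 years from 2017 CE places the high-density stress band in 2017 − 162 = 1855 CE.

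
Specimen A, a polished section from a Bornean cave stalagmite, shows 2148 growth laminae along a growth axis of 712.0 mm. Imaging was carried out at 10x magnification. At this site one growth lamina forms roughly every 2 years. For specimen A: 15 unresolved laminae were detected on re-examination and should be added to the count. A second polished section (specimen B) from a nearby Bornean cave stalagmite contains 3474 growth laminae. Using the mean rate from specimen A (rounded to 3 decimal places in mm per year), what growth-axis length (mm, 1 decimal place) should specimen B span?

1146.4 mm

Specimen A: correcting the raw count gives 2148 + 15 = 2163 true growth laminae.
Specimen A: 2163 growth laminae at 2 years each span 2163 × 2 = 4326 years.
A: Extension rate ≈ 712.0 / 4326 = 0.165 mm per year.
Specimen B: multiplying by 2 years per growth lamina: 3474 × 2 = 6948 years. B's length ≈ 0.165 × 6948 = 1146.4 mm.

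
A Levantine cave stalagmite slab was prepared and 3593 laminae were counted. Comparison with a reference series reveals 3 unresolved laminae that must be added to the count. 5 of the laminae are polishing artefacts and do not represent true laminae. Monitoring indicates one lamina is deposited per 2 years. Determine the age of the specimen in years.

True lamina count = 3593 − 5 + 3 = 3591.
At 2 years per lamina, 3591 × 2 = 7182 years.

7182 years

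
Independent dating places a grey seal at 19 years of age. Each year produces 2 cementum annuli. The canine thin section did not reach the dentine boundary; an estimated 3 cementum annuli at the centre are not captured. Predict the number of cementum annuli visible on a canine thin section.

35 cementum annuli

With 2 cementum annuli per year, 19 years would produce 19 × 2 = 38 cementum annuli.
38 − 3 missed = 35 cementum annuli expected in the prepared section.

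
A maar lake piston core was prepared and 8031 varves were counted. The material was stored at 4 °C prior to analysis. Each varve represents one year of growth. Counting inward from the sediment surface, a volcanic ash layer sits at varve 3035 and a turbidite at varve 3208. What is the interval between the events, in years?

173 yr

Separation: 3208 − 3035 = 173 varves.
One varve per year makes the interval 173 years.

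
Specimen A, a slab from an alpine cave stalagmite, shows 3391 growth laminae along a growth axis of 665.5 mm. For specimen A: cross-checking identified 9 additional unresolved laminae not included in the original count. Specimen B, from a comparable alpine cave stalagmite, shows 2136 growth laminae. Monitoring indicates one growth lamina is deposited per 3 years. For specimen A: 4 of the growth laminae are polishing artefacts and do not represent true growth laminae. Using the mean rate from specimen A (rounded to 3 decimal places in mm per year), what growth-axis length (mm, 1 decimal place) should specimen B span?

Specimen A: adjusted count: 3391 − 4 + 9 = 3396 growth laminae.
Specimen A: 3396 growth laminae at 3 years each span 3396 × 3 = 10188 years.
A: 665.5 mm over 10188 years gives 665.5 / 10188 ≈ 0.065 mm/yr.
Specimen B: at 3 years per growth lamina, 2136 × 3 = 6408 years. B's length ≈ 0.065 × 6408 = 416.5 mm.

416.5 mm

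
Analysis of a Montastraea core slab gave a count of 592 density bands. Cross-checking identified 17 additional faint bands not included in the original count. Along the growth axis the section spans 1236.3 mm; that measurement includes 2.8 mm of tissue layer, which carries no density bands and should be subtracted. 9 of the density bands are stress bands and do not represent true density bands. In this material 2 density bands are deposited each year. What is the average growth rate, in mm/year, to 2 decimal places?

4.11 mm/year

Adjusted count: 592 − 9 + 17 = 600 density bands.
600 density bands at 2 per year is 600 / 2 = 300 years.
Removing the 2.8 mm offcut leaves 1236.3 − 2.8 = 1233.5 mm.
Mean rate = 1233.5 mm / 300 years ≈ 4.11 mm/year.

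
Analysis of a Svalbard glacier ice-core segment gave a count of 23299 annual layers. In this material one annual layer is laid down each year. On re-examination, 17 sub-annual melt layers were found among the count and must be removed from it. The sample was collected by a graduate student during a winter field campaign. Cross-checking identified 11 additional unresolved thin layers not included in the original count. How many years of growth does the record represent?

23293 years

Adjusted count: 23299 − 17 + 11 = 23293 annual layers.
One annual layer per year makes the duration 23293 years.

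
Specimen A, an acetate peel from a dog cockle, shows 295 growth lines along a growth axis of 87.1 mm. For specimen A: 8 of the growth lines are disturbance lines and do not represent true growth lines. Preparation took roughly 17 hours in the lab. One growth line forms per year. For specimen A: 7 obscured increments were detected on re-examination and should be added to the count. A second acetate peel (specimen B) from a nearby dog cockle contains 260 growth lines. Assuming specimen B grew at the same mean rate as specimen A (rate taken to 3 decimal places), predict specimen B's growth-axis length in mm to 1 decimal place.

77.0 mm

Specimen A: true growth line count = 295 − 8 + 7 = 294.
A: Mean rate = 87.1 mm / 294 years ≈ 0.296 mm per year.
For B, 0.296 mm/year × 260 years = 77.0 mm.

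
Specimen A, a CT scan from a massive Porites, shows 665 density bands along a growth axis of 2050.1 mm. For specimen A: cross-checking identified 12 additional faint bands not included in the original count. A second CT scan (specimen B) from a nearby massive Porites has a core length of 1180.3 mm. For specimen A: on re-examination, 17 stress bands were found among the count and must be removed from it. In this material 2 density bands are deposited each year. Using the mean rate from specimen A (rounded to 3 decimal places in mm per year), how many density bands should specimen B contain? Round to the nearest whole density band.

380 density bands

Specimen A: true density band count = 665 − 17 + 12 = 660.
Specimen A: dividing by 2 density bands per year: 660 / 2 = 330 years.
A: 2050.1 mm over 330 years gives 2050.1 / 330 ≈ 6.212 mm/yr.
B spans 1180.3 / 6.212 = 190.00 years; at 2 density bands per year that is 190.00 × 2 ≈ 380 density bands.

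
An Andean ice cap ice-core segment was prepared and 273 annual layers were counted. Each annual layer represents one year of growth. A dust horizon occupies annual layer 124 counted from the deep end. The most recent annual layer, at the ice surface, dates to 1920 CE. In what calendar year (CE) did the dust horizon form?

1771 CE

Between annual layer 124 and the ice surface there are 273 − 124 = 149 annual layers.
1920 − 149 = 1771 CE.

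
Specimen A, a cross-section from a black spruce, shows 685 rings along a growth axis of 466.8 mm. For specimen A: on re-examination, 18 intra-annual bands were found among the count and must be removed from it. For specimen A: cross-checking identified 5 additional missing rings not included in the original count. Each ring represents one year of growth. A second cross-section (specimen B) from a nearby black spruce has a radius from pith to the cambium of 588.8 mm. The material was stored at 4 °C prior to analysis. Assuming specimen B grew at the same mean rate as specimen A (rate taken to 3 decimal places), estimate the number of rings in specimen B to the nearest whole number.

847 rings

Specimen A: after corrections the count is 685 − 18 + 5 = 672 rings.
A: 466.8 mm over 672 years gives 466.8 / 672 ≈ 0.695 mm/yr.
For B, 588.8 / 0.695 = 847.19 years ≈ 847 rings.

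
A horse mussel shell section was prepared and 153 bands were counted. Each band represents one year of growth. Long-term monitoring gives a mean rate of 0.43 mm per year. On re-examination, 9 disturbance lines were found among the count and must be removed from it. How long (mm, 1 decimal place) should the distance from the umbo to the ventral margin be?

After corrections the count is 153 − 9 = 144 bands.
Predicted length = 0.43 mm/year × 144 years = 61.9 mm.

61.9 mm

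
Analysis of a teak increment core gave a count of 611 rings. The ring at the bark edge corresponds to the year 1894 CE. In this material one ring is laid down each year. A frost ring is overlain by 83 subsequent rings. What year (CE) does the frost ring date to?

1811 CE

83 rings post-date the frost ring.
The ring at the bark edge is 1894 CE, so the frost ring dates to 1894 − 83 = 1811 CE.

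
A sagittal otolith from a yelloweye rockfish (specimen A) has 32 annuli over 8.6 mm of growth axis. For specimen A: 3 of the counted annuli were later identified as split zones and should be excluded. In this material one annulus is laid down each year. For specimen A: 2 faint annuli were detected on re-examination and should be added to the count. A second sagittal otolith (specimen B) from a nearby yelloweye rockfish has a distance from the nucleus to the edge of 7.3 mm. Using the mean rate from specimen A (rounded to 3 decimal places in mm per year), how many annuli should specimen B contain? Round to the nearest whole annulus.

Specimen A: adjusted count: 32 − 3 + 2 = 31 annuli.
A: Extension rate ≈ 8.6 / 31 = 0.277 mm/year.
For B, 7.3 / 0.277 = 26.35 years ≈ 26 annuli.

26 annuli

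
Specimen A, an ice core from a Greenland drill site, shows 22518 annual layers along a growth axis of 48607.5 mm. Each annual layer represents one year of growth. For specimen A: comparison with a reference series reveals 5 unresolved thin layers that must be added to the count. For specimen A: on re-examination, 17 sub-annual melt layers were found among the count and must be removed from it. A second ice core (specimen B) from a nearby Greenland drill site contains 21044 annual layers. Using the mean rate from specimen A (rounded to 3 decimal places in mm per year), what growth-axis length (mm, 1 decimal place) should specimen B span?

45455.0 mm

Specimen A: correcting the raw count gives 22518 − 17 + 5 = 22506 true annual layers.
A: Extension rate ≈ 48607.5 / 22506 = 2.160 mm/year.
B's length ≈ 2.160 × 21044 = 45455.0 mm.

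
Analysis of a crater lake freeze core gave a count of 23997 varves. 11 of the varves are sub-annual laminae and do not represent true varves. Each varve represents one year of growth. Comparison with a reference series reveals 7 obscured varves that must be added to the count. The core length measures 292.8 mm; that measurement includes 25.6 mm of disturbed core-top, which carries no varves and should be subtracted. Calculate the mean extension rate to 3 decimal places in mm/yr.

Adjusted count: 23997 − 11 + 7 = 23993 varves.
Net length = 292.8 − 25.6 = 267.2 mm.
267.2 mm over 23993 years gives 267.2 / 23993 ≈ 0.011 mm/yr.

0.011 mm/yr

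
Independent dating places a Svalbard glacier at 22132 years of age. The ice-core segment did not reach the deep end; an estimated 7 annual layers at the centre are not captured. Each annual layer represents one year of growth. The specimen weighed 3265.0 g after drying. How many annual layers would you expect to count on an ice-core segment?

22125 annual layers

Expected annual layers over 22132 years: 22132.
Less the 7 uncaptured annual layers: 22132 − 7 = 22125.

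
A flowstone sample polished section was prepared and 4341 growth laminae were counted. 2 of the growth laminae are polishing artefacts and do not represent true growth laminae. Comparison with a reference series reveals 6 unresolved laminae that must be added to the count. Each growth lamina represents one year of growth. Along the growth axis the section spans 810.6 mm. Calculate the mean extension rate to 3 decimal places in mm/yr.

After corrections the count is 4341 − 2 + 6 = 4345 growth laminae.
Mean rate = 810.6 mm / 4345 years ≈ 0.187 mm/yr.

0.187 mm/yr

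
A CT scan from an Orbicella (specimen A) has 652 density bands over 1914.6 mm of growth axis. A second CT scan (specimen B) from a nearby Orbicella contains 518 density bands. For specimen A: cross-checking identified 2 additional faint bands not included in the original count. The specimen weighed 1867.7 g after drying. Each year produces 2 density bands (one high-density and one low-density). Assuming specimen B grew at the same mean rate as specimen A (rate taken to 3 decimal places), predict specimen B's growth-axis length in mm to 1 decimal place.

1516.4 mm

Specimen A: correcting the raw count gives 652 + 2 = 654 true density bands.
Specimen A: dividing by 2 density bands per year: 654 / 2 = 327 years.
A: 1914.6 mm over 327 years gives 1914.6 / 327 ≈ 5.855 mm/year.
Specimen B: with 2 density bands per year, 518 / 2 = 259 years. For B, 5.855 mm/year × 259 years = 1516.4 mm.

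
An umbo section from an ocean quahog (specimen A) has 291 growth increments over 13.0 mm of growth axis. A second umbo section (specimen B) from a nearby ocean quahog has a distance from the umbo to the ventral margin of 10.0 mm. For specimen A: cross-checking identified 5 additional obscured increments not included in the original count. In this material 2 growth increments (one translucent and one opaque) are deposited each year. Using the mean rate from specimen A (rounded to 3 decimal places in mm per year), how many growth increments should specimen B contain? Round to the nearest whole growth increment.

227 growth increments

Specimen A: true growth increment count = 291 + 5 = 296.
Specimen A: 296 growth increments at 2 per year is 296 / 2 = 148 years.
A: Mean rate = 13.0 mm / 148 years ≈ 0.088 mm/year.
Specimen B: 10.0 mm / 0.088 mm per year = 113.64 years; at 2 growth increments per year that is 113.64 × 2 ≈ 227 growth increments.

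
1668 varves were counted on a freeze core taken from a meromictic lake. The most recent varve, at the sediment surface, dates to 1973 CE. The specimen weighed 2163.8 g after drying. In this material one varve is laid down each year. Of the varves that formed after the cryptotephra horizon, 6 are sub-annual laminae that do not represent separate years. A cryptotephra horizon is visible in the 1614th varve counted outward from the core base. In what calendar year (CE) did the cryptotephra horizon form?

1668 − 1614 = 54 varves lie beyond the cryptotephra horizon toward the sediment surface.
Excluding 6 false varves: 54 − 6 = 48.
Counting back 48 years from 1973 CE places the cryptotephra horizon in 1973 − 48 = 1925 CE.

1925 CE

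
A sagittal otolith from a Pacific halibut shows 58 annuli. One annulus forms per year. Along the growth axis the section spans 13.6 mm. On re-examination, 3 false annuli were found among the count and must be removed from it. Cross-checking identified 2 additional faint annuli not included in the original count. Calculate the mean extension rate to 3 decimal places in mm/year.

0.239 mm/year

Adjusted count: 58 − 3 + 2 = 57 annuli.
Mean rate = 13.6 mm / 57 years ≈ 0.239 mm/year.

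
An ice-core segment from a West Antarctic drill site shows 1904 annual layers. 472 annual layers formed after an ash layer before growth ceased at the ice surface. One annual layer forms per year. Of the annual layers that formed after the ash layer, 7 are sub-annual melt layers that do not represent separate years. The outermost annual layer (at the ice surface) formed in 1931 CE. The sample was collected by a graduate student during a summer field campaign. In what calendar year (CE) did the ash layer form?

1466 CE

There are 472 annual layers younger than the ash layer.
Excluding 7 false annual layers: 472 − 7 = 465.
The annual layer at the ice surface is 1931 CE, so the ash layer dates to 1931 − 465 = 1466 CE.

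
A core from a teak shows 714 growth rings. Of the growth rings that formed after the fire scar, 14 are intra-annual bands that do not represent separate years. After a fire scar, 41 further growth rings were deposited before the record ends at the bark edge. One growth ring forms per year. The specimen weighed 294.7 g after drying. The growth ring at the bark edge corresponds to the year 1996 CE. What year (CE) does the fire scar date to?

41 growth rings formed after the fire scar.
Removing the 14 false growth rings leaves 41 − 14 = 27 true growth rings beyond the fire scar.
The growth ring at the bark edge is 1996 CE, so the fire scar dates to 1996 − 27 = 1969 CE.

1969 CE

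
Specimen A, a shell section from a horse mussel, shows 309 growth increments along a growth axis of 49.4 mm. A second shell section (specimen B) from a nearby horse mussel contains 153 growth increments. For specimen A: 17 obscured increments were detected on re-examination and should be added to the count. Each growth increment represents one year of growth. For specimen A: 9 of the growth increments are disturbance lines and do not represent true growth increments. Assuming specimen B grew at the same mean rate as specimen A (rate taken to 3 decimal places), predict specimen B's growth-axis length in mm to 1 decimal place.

23.9 mm

Specimen A: after corrections the count is 309 − 9 + 17 = 317 growth increments.
A: 49.4 mm over 317 years gives 49.4 / 317 ≈ 0.156 mm per year.
Length of B = 0.156 × 153 = 23.9 mm.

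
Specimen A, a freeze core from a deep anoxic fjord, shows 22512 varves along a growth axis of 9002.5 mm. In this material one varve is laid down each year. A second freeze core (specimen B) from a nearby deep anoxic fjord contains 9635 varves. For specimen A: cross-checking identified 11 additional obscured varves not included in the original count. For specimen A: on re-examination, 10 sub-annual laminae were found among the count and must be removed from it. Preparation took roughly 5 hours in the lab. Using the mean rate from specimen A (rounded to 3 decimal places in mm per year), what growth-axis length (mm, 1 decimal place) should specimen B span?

Specimen A: correcting the raw count gives 22512 − 10 + 11 = 22513 true varves.
A: Mean rate = 9002.5 mm / 22513 years ≈ 0.400 mm per year.
For B, 0.400 mm/year × 9635 years = 3854.0 mm.

3854.0 mm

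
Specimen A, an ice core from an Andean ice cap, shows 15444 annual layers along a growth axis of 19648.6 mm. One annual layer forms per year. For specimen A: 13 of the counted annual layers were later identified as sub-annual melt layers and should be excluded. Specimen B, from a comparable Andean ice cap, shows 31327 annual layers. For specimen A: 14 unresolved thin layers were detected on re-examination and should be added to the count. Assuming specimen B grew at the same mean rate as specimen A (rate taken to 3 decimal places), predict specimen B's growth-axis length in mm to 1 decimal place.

39847.9 mm

Specimen A: after corrections the count is 15444 − 13 + 14 = 15445 annual layers.
A: Extension rate ≈ 19648.6 / 15445 = 1.272 mm per year.
For B, 1.272 mm/year × 31327 years = 39847.9 mm.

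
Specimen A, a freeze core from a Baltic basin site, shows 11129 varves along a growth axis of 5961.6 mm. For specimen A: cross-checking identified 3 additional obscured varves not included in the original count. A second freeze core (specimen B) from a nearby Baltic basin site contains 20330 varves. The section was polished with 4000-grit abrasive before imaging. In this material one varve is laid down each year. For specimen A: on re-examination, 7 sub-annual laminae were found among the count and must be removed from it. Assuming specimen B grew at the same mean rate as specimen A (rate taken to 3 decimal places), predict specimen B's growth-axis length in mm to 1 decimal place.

10896.9 mm

Specimen A: adjusted count: 11129 − 7 + 3 = 11125 varves.
A: 5961.6 mm over 11125 years gives 5961.6 / 11125 ≈ 0.536 mm per year.
For B, 0.536 mm/year × 20330 years = 10896.9 mm.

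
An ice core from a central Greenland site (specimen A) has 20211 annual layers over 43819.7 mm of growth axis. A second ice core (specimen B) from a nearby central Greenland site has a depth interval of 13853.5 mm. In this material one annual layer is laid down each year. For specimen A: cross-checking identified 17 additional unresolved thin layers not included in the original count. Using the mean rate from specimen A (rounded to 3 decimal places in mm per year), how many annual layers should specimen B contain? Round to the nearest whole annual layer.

6396 annual layers

Specimen A: adjusted count: 20211 + 17 = 20228 annual layers.
A: Extension rate ≈ 43819.7 / 20228 = 2.166 mm per year.
Specimen B: 13853.5 mm / 2.166 mm per year = 6395.89 years ≈ 6396 annual layers.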